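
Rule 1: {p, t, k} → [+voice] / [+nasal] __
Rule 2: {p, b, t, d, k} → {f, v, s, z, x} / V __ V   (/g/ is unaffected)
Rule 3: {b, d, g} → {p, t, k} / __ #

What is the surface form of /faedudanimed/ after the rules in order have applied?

faezuzanimet

Rule 1 (post-nasal voicing): no segment meets the environment; /faedudanimed/ is unchanged.
Rule 2 (intervocalic spirantization): /d/ is a stop between vowels /e/ and /u/, so it spirantizes to the fricative [z]. /d/ is a stop between vowels /u/ and /a/, so it spirantizes to the fricative [z]. /faedudanimed/ → faezuzanimed.
Rule 3 (final devoicing): /d/ is a voiced stop in word-final position, so it devoices to [t]. /faezuzanimed/ → faezuzanimet.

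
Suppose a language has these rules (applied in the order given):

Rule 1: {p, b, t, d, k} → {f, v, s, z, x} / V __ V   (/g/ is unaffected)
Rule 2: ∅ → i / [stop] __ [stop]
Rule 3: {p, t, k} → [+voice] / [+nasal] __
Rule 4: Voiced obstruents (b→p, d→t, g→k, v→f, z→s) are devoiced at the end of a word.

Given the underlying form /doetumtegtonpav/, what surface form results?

Rule 1 (intervocalic spirantization): /t/ is a stop between vowels /e/ and /u/, so it spirantizes to the fricative [s]. /doetumtegtonpav/ → doesumtegtonpav.
Rule 2 (stop-cluster i-epenthesis): /g/ and /t/ form a stop–stop cluster, so [i] is inserted between them. /doesumtegtonpav/ → doesumtegitonpav.
Rule 3 (post-nasal voicing): /t/ is a voiceless stop immediately after the nasal /m/, so it voices to [d]. /p/ is a voiceless stop immediately after the nasal /n/, so it voices to [b]. /doesumtegitonpav/ → doesumdegitonbav.
Rule 4 (final devoicing): /v/ is a voiced obstruent in word-final position, so it devoices to [f]. /doesumdegitonbav/ → doesumdegitonbaf.

doesumdegitonbaf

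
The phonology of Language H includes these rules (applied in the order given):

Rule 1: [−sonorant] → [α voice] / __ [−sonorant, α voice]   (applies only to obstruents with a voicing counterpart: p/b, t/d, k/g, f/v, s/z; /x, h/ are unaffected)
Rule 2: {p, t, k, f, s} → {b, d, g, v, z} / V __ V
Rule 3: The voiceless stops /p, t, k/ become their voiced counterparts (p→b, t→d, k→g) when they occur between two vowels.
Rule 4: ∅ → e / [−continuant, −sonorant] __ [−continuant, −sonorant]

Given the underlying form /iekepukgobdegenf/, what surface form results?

iegebugegobedegenf

Rule 1 (regressive voicing assimilation): /k/ precedes the voiced obstruent /g/, so it voices to [g] by assimilation. /iekepukgobdegenf/ → iekepuggobdegenf.
Rule 2 (intervocalic voicing): /k/ is a voiceless obstruent between vowels /e/ and /e/, so it voices to [g]. /p/ is a voiceless obstruent between vowels /e/ and /u/, so it voices to [b]. /iekepuggobdegenf/ → iegebuggobdegenf.
Rule 3 (intervocalic voicing): no segment meets the environment; /iegebuggobdegenf/ is unchanged.
Rule 4 (stop-cluster e-epenthesis): /g/ and /g/ form a stop–stop cluster, so [e] is inserted between them. /b/ and /d/ form a stop–stop cluster, so [e] is inserted between them. /iegebuggobdegenf/ → iegebugegobedegenf.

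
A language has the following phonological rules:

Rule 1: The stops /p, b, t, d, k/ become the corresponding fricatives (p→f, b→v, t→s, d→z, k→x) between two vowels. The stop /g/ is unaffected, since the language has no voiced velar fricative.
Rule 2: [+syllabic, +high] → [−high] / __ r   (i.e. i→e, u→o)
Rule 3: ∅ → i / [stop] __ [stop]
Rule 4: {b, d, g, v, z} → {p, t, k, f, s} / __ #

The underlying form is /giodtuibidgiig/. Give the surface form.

giodituividigiik

Rule 1 (intervocalic spirantization): /b/ is a stop between vowels /i/ and /i/, so it spirantizes to the fricative [v]. /giodtuibidgiig/ → giodtuividgiig.
Rule 2 (pre-rhotic lowering): no segment meets the environment; /giodtuividgiig/ is unchanged.
Rule 3 (stop-cluster i-epenthesis): /d/ and /t/ form a stop–stop cluster, so [i] is inserted between them. /d/ and /g/ form a stop–stop cluster, so [i] is inserted between them. /giodtuividgiig/ → giodituividigiig.
Rule 4 (final devoicing): /g/ is a voiced obstruent in word-final position, so it devoices to [k]. /giodituividigiig/ → giodituividigiik.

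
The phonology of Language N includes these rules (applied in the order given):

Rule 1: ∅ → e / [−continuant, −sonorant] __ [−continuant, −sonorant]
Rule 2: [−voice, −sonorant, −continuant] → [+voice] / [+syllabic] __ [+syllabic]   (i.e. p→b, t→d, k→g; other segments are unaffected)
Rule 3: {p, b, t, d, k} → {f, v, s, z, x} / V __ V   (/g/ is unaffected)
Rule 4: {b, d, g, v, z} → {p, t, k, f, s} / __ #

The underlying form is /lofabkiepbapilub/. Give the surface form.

lofavegievevavilup

Rule 1 (stop-cluster e-epenthesis): /b/ and /k/ form a stop–stop cluster, so [e] is inserted between them. /p/ and /b/ form a stop–stop cluster, so [e] is inserted between them. /lofabkiepbapilub/ → lofabekiepebapilub.
Rule 2 (intervocalic voicing): /k/ is a voiceless stop between vowels /e/ and /i/, so it voices to [g]. /p/ is a voiceless stop between vowels /e/ and /e/, so it voices to [b]. /p/ is a voiceless stop between vowels /a/ and /i/, so it voices to [b]. /lofabekiepebapilub/ → lofabegiebebabilub.
Rule 3 (intervocalic spirantization): /b/ is a stop between vowels /a/ and /e/, so it spirantizes to the fricative [v]. /b/ is a stop between vowels /e/ and /e/, so it spirantizes to the fricative [v]. /b/ is a stop between vowels /e/ and /a/, so it spirantizes to the fricative [v]. /b/ is a stop between vowels /a/ and /i/, so it spirantizes to the fricative [v]. /lofabegiebebabilub/ → lofavegievevavilub.
Rule 4 (final devoicing): /b/ is a voiced obstruent in word-final position, so it devoices to [p]. /lofavegievevavilub/ → lofavegievevavilup.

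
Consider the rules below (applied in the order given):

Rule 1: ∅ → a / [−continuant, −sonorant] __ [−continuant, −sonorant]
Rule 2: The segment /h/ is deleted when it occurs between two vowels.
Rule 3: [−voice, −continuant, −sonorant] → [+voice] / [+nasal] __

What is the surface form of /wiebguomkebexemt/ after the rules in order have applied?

wiebaguomgebexemd

Rule 1 (stop-cluster a-epenthesis): /b/ and /g/ form a stop–stop cluster, so [a] is inserted between them. /wiebguomkebexemt/ → wiebaguomkebexemt.
Rule 2 (intervocalic h-deletion): no segment meets the environment; /wiebaguomkebexemt/ is unchanged.
Rule 3 (post-nasal voicing): /k/ is a voiceless stop immediately after the nasal /m/, so it voices to [g]. /t/ is a voiceless stop immediately after the nasal /m/, so it voices to [d]. /wiebaguomkebexemt/ → wiebaguomgebexemd.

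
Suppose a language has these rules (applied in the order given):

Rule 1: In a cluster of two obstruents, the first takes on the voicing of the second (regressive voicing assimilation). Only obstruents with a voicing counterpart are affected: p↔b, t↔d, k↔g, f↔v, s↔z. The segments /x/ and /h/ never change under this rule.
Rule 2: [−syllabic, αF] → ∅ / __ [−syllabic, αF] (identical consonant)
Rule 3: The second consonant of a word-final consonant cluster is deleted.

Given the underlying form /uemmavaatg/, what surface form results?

Rule 1 (regressive voicing assimilation): /t/ precedes the voiced obstruent /g/, so it voices to [d] by assimilation. /uemmavaatg/ → uemmavaadg.
Rule 2 (degemination): /mm/ is a geminate; the first /m/ deletes. /uemmavaadg/ → uemavaadg.
Rule 3 (final cluster simplification): /g/ is the second consonant of a word-final cluster /dg/, so it deletes. /uemavaadg/ → uemavaad.

uemavaad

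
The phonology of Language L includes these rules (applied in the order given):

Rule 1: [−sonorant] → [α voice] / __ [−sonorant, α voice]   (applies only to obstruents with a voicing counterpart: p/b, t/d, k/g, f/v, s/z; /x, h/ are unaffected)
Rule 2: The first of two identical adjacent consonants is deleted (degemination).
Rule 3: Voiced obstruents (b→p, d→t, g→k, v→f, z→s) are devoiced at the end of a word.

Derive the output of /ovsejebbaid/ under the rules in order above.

ofsejebait

Rule 1 (regressive voicing assimilation): /v/ precedes the voiceless obstruent /s/, so it devoices to [f] by assimilation. /ovsejebbaid/ → ofsejebbaid.
Rule 2 (degemination): /bb/ is a geminate; the first /b/ deletes. /ofsejebbaid/ → ofsejebaid.
Rule 3 (final devoicing): /d/ is a voiced obstruent in word-final position, so it devoices to [t]. /ofsejebaid/ → ofsejebait.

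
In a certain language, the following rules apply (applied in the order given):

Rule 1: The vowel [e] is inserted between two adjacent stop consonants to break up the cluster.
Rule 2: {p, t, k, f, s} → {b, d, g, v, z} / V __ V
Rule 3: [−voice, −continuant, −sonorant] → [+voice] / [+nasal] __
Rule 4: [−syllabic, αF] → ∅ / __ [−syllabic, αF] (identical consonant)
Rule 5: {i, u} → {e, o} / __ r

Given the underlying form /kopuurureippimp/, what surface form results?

Rule 1 (stop-cluster e-epenthesis): /p/ and /p/ form a stop–stop cluster, so [e] is inserted between them. /kopuurureippimp/ → kopuurureipepimp.
Rule 2 (intervocalic voicing): /p/ is a voiceless obstruent between vowels /o/ and /u/, so it voices to [b]. /p/ is a voiceless obstruent between vowels /i/ and /e/, so it voices to [b]. /p/ is a voiceless obstruent between vowels /e/ and /i/, so it voices to [b]. /kopuurureipepimp/ → kobuurureibebimp.
Rule 3 (post-nasal voicing): /p/ is a voiceless stop immediately after the nasal /m/, so it voices to [b]. /kobuurureibebimp/ → kobuurureibebimb.
Rule 4 (degemination): no segment meets the environment; /kobuurureibebimb/ is unchanged.
Rule 5 (pre-rhotic lowering): /u/ is a high vowel immediately before /r/, so it lowers to [o]. /u/ is a high vowel immediately before /r/, so it lowers to [o]. /kobuurureibebimb/ → kobuororeibebimb.

kobuororeibebimb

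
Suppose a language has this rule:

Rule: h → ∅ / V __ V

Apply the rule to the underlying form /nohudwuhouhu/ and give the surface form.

noudwuouu

/h/ occurs between vowels /o/ and /u/, so it deletes.
/h/ occurs between vowels /u/ and /o/, so it deletes.
/h/ occurs between vowels /u/ and /u/, so it deletes.
Surface form: [noudwuouu].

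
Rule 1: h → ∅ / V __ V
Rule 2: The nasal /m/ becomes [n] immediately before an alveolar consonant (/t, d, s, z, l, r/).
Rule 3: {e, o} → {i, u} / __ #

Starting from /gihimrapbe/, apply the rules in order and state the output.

giinrapbi

Rule 1 (intervocalic h-deletion): /h/ occurs between vowels /i/ and /i/, so it deletes. /gihimrapbe/ → giimrapbe.
Rule 2 (nasal place assimilation): /m/ precedes the alveolar consonant /r/, so it assimilates in place to [n]. /giimrapbe/ → giinrapbe.
Rule 3 (final vowel raising): /e/ is a mid vowel in word-final position, so it raises to [i]. /giinrapbe/ → giinrapbi.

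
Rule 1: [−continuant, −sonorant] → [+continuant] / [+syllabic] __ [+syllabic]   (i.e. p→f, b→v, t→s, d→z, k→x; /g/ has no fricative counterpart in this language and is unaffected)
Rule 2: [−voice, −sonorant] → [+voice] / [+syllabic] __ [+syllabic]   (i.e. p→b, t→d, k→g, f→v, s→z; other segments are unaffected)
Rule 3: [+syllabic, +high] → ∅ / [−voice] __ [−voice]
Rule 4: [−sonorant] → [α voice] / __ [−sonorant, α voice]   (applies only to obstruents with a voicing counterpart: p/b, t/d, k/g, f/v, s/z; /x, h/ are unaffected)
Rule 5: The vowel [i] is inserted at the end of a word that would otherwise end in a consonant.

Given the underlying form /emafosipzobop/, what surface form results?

emavozibzovopi

Rule 1 (intervocalic spirantization): /b/ is a stop between vowels /o/ and /o/, so it spirantizes to the fricative [v]. /emafosipzobop/ → emafosipzovop.
Rule 2 (intervocalic voicing): /f/ is a voiceless obstruent between vowels /a/ and /o/, so it voices to [v]. /s/ is a voiceless obstruent between vowels /o/ and /i/, so it voices to [z]. /emafosipzovop/ → emavozipzovop.
Rule 3 (high vowel syncope): no segment meets the environment; /emavozipzovop/ is unchanged.
Rule 4 (regressive voicing assimilation): /p/ precedes the voiced obstruent /z/, so it voices to [b] by assimilation. /emavozipzovop/ → emavozibzovop.
Rule 5 (final i-epenthesis): the form ends in the consonant /p/, so [i] is inserted word-finally. /emavozibzovop/ → emavozibzovopi.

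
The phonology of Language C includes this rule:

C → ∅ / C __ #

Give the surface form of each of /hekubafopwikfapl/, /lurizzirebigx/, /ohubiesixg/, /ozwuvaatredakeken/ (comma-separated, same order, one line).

/hekubafopwikfapl/: /l/ is the second consonant of a word-final cluster /pl/, so it deletes. → [hekubafopwikfap].
/lurizzirebigx/: /x/ is the second consonant of a word-final cluster /gx/, so it deletes. → [lurizzirebig].
/ohubiesixg/: /g/ is the second consonant of a word-final cluster /xg/, so it deletes. → [ohubiesix].
/ozwuvaatredakeken/: the rule's environment is not met; surfaces unchanged as [ozwuvaatredakeken].

hekubafopwikfap, lurizzirebig, ohubiesix, ozwuvaatredakeken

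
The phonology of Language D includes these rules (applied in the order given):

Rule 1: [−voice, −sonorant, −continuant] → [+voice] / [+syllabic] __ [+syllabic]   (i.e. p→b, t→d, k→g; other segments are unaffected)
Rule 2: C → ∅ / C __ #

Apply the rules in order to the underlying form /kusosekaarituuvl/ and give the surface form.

kusosegaariduuv

Rule 1 (intervocalic voicing): /k/ is a voiceless stop between vowels /e/ and /a/, so it voices to [g]. /t/ is a voiceless stop between vowels /i/ and /u/, so it voices to [d]. /kusosekaarituuvl/ → kusosegaariduuvl.
Rule 2 (final cluster simplification): /l/ is the second consonant of a word-final cluster /vl/, so it deletes. /kusosegaariduuvl/ → kusosegaariduuv.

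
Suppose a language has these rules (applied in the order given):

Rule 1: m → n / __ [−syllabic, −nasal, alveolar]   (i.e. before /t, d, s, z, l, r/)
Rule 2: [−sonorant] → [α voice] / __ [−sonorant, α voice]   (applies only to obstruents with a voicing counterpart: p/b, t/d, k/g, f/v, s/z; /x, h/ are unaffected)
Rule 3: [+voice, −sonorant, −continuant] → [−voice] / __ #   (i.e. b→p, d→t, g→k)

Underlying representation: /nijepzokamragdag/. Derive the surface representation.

nijebzokanragdak

Rule 1 (nasal place assimilation): /m/ precedes the alveolar consonant /r/, so it assimilates in place to [n]. /nijepzokamragdag/ → nijepzokanragdag.
Rule 2 (regressive voicing assimilation): /p/ precedes the voiced obstruent /z/, so it voices to [b] by assimilation. /nijepzokanragdag/ → nijebzokanragdag.
Rule 3 (final devoicing): /g/ is a voiced stop in word-final position, so it devoices to [k]. /nijebzokanragdag/ → nijebzokanragdak.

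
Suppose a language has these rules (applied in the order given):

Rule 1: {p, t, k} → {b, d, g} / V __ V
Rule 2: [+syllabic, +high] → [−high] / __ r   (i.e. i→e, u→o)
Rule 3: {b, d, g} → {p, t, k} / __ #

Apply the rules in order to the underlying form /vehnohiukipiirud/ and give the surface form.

vehnohiugibierut

Rule 1 (intervocalic voicing): /k/ is a voiceless stop between vowels /u/ and /i/, so it voices to [g]. /p/ is a voiceless stop between vowels /i/ and /i/, so it voices to [b]. /vehnohiukipiirud/ → vehnohiugibiirud.
Rule 2 (pre-rhotic lowering): /i/ is a high vowel immediately before /r/, so it lowers to [e]. /vehnohiugibiirud/ → vehnohiugibierud.
Rule 3 (final devoicing): /d/ is a voiced stop in word-final position, so it devoices to [t]. /vehnohiugibierud/ → vehnohiugibierut.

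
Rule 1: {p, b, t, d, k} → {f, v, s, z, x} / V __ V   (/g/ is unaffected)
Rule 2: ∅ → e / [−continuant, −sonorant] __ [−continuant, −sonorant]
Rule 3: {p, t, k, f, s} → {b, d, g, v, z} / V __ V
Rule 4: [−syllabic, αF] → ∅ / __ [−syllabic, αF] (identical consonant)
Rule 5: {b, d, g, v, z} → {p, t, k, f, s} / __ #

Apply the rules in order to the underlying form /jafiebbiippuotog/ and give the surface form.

Rule 1 (intervocalic spirantization): /t/ is a stop between vowels /o/ and /o/, so it spirantizes to the fricative [s]. /jafiebbiippuotog/ → jafiebbiippuosog.
Rule 2 (stop-cluster e-epenthesis): /b/ and /b/ form a stop–stop cluster, so [e] is inserted between them. /p/ and /p/ form a stop–stop cluster, so [e] is inserted between them. /jafiebbiippuosog/ → jafiebebiipepuosog.
Rule 3 (intervocalic voicing): /f/ is a voiceless obstruent between vowels /a/ and /i/, so it voices to [v]. /p/ is a voiceless obstruent between vowels /i/ and /e/, so it voices to [b]. /p/ is a voiceless obstruent between vowels /e/ and /u/, so it voices to [b]. /s/ is a voiceless obstruent between vowels /o/ and /o/, so it voices to [z]. /jafiebebiipepuosog/ → javiebebiibebuozog.
Rule 4 (degemination): no segment meets the environment; /javiebebiibebuozog/ is unchanged.
Rule 5 (final devoicing): /g/ is a voiced obstruent in word-final position, so it devoices to [k]. /javiebebiibebuozog/ → javiebebiibebuozok.

javiebebiibebuozok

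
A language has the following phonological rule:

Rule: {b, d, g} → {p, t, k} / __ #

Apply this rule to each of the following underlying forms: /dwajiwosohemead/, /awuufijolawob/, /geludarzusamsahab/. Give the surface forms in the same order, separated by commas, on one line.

dwajiwosohemeat, awuufijolawop, geludarzusamsahap

/dwajiwosohemead/: /d/ is a voiced stop in word-final position, so it devoices to [t]. → [dwajiwosohemeat].
/awuufijolawob/: /b/ is a voiced stop in word-final position, so it devoices to [p]. → [awuufijolawop].
/geludarzusamsahab/: /b/ is a voiced stop in word-final position, so it devoices to [p]. → [geludarzusamsahap].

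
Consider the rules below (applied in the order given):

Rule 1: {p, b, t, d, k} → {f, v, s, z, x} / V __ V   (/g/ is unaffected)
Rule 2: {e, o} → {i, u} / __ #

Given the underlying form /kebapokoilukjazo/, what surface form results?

kevafoxoilukjazu

Rule 1 (intervocalic spirantization): /b/ is a stop between vowels /e/ and /a/, so it spirantizes to the fricative [v]. /p/ is a stop between vowels /a/ and /o/, so it spirantizes to the fricative [f]. /k/ is a stop between vowels /o/ and /o/, so it spirantizes to the fricative [x]. /kebapokoilukjazo/ → kevafoxoilukjazo.
Rule 2 (final vowel raising): /o/ is a mid vowel in word-final position, so it raises to [u]. /kevafoxoilukjazo/ → kevafoxoilukjazu.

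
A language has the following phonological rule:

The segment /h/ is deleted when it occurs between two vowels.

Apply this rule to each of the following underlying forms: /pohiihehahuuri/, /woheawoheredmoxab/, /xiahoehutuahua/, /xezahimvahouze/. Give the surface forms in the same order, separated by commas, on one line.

/pohiihehahuuri/: /h/ occurs between vowels /o/ and /i/, so it deletes. /h/ occurs between vowels /i/ and /e/, so it deletes. /h/ occurs between vowels /e/ and /a/, so it deletes. /h/ occurs between vowels /a/ and /u/, so it deletes. → [poiieauuri].
/woheawoheredmoxab/: /h/ occurs between vowels /o/ and /e/, so it deletes. /h/ occurs between vowels /o/ and /e/, so it deletes. → [woeawoeredmoxab].
/xiahoehutuahua/: /h/ occurs between vowels /a/ and /o/, so it deletes. /h/ occurs between vowels /e/ and /u/, so it deletes. /h/ occurs between vowels /a/ and /u/, so it deletes. → [xiaoeutuaua].
/xezahimvahouze/: /h/ occurs between vowels /a/ and /i/, so it deletes. /h/ occurs between vowels /a/ and /o/, so it deletes. → [xezaimvaouze].

poiieauuri, woeawoeredmoxab, xiaoeutuaua, xezaimvaouze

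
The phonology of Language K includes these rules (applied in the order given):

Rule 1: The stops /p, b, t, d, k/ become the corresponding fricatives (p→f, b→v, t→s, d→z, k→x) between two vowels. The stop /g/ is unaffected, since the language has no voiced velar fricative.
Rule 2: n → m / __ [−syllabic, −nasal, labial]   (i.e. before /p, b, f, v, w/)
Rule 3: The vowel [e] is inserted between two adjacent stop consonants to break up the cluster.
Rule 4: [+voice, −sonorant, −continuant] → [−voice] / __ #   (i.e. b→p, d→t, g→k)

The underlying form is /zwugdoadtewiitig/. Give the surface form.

zwugedoadetewiisik

Rule 1 (intervocalic spirantization): /t/ is a stop between vowels /i/ and /i/, so it spirantizes to the fricative [s]. /zwugdoadtewiitig/ → zwugdoadtewiisig.
Rule 2 (nasal place assimilation): no segment meets the environment; /zwugdoadtewiisig/ is unchanged.
Rule 3 (stop-cluster e-epenthesis): /g/ and /d/ form a stop–stop cluster, so [e] is inserted between them. /d/ and /t/ form a stop–stop cluster, so [e] is inserted between them. /zwugdoadtewiisig/ → zwugedoadetewiisig.
Rule 4 (final devoicing): /g/ is a voiced stop in word-final position, so it devoices to [k]. /zwugedoadetewiisig/ → zwugedoadetewiisik.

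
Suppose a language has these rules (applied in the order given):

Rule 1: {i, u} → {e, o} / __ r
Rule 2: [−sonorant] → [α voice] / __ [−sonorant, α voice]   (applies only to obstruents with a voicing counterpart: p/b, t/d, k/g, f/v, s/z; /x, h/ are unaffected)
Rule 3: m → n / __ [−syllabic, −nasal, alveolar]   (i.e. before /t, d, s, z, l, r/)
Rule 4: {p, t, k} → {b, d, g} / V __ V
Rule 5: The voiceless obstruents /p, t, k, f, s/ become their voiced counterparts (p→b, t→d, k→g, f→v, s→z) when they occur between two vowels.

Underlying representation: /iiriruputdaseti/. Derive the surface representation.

iererubuddazedi

Rule 1 (pre-rhotic lowering): /i/ is a high vowel immediately before /r/, so it lowers to [e]. /i/ is a high vowel immediately before /r/, so it lowers to [e]. /iiriruputdaseti/ → iereruputdaseti.
Rule 2 (regressive voicing assimilation): /t/ precedes the voiced obstruent /d/, so it voices to [d] by assimilation. /iereruputdaseti/ → iererupuddaseti.
Rule 3 (nasal place assimilation): no segment meets the environment; /iererupuddaseti/ is unchanged.
Rule 4 (intervocalic voicing): /p/ is a voiceless stop between vowels /u/ and /u/, so it voices to [b]. /t/ is a voiceless stop between vowels /e/ and /i/, so it voices to [d]. /iererupuddaseti/ → iererubuddasedi.
Rule 5 (intervocalic voicing): /s/ is a voiceless obstruent between vowels /a/ and /e/, so it voices to [z]. /iererubuddasedi/ → iererubuddazedi.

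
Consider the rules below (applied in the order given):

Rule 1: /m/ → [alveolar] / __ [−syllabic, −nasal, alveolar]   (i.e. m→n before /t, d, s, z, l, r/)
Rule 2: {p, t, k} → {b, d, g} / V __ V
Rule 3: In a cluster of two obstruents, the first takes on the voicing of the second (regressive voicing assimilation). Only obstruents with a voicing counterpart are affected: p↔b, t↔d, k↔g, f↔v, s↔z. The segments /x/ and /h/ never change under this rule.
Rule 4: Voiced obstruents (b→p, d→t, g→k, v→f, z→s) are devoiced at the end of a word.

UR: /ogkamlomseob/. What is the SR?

Rule 1 (nasal place assimilation): /m/ precedes the alveolar consonant /l/, so it assimilates in place to [n]. /m/ precedes the alveolar consonant /s/, so it assimilates in place to [n]. /ogkamlomseob/ → ogkanlonseob.
Rule 2 (intervocalic voicing): no segment meets the environment; /ogkanlonseob/ is unchanged.
Rule 3 (regressive voicing assimilation): /g/ precedes the voiceless obstruent /k/, so it devoices to [k] by assimilation. /ogkanlonseob/ → okkanlonseob.
Rule 4 (final devoicing): /b/ is a voiced obstruent in word-final position, so it devoices to [p]. /okkanlonseob/ → okkanlonseop.

okkanlonseop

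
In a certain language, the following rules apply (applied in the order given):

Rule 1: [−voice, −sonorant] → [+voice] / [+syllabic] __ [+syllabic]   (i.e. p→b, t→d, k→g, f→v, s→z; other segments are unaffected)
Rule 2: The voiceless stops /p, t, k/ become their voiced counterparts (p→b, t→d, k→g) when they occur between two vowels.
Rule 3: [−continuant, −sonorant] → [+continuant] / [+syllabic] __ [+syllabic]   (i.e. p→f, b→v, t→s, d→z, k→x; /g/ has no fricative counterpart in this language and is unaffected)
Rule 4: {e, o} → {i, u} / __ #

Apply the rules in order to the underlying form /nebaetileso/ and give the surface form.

Rule 1 (intervocalic voicing): /t/ is a voiceless obstruent between vowels /e/ and /i/, so it voices to [d]. /s/ is a voiceless obstruent between vowels /e/ and /o/, so it voices to [z]. /nebaetileso/ → nebaedilezo.
Rule 2 (intervocalic voicing): no segment meets the environment; /nebaedilezo/ is unchanged.
Rule 3 (intervocalic spirantization): /b/ is a stop between vowels /e/ and /a/, so it spirantizes to the fricative [v]. /d/ is a stop between vowels /e/ and /i/, so it spirantizes to the fricative [z]. /nebaedilezo/ → nevaezilezo.
Rule 4 (final vowel raising): /o/ is a mid vowel in word-final position, so it raises to [u]. /nevaezilezo/ → nevaezilezu.

nevaezilezu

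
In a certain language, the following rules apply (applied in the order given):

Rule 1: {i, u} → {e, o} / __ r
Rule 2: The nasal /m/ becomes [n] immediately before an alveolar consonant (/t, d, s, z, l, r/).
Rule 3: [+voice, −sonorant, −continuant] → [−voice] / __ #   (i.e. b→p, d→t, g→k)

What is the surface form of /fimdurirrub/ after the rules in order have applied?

findorerrup

Rule 1 (pre-rhotic lowering): /u/ is a high vowel immediately before /r/, so it lowers to [o]. /i/ is a high vowel immediately before /r/, so it lowers to [e]. /fimdurirrub/ → fimdorerrub.
Rule 2 (nasal place assimilation): /m/ precedes the alveolar consonant /d/, so it assimilates in place to [n]. /fimdorerrub/ → findorerrub.
Rule 3 (final devoicing): /b/ is a voiced stop in word-final position, so it devoices to [p]. /findorerrub/ → findorerrup.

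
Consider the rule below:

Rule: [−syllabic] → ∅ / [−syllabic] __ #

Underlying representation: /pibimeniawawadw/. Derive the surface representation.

/w/ is the second consonant of a word-final cluster /dw/, so it deletes.
The other instances of /p/, /b/, /m/, /n/, /w/, /d/ do not occur in the required environment and remain unchanged.
Surface form: [pibimeniawawad].

pibimeniawawad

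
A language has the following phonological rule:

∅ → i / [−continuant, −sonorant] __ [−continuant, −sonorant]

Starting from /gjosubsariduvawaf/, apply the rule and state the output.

No segment of /gjosubsariduvawaf/ meets the structural description of the rule, so the form surfaces unchanged.

gjosubsariduvawaf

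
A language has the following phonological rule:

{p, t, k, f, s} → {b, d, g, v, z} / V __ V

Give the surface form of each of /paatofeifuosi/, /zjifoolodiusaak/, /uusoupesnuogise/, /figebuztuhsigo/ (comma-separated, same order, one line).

paadoveivuozi, zjivoolodiuzaak, uuzoubesnuogize, figebuztuhsigo

/paatofeifuosi/: /t/ is a voiceless obstruent between vowels /a/ and /o/, so it voices to [d]. /f/ is a voiceless obstruent between vowels /o/ and /e/, so it voices to [v]. /f/ is a voiceless obstruent between vowels /i/ and /u/, so it voices to [v]. /s/ is a voiceless obstruent between vowels /o/ and /i/, so it voices to [z]. → [paadoveivuozi].
/zjifoolodiusaak/: /f/ is a voiceless obstruent between vowels /i/ and /o/, so it voices to [v]. /s/ is a voiceless obstruent between vowels /u/ and /a/, so it voices to [z]. → [zjivoolodiuzaak].
/uusoupesnuogise/: /s/ is a voiceless obstruent between vowels /u/ and /o/, so it voices to [z]. /p/ is a voiceless obstruent between vowels /u/ and /e/, so it voices to [b]. /s/ is a voiceless obstruent between vowels /i/ and /e/, so it voices to [z]. → [uuzoubesnuogize].
/figebuztuhsigo/: the rule's environment is not met; surfaces unchanged as [figebuztuhsigo].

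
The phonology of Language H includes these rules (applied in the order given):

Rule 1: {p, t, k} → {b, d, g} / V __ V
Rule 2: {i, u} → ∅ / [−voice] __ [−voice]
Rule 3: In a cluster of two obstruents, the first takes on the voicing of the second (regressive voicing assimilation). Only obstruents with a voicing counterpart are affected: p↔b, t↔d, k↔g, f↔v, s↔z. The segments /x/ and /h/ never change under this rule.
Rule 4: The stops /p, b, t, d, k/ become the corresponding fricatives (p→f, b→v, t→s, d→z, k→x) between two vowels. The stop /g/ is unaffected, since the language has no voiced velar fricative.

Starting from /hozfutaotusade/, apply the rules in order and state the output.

hosfuzaozusaze

Rule 1 (intervocalic voicing): /t/ is a voiceless stop between vowels /u/ and /a/, so it voices to [d]. /t/ is a voiceless stop between vowels /o/ and /u/, so it voices to [d]. /hozfutaotusade/ → hozfudaodusade.
Rule 2 (high vowel syncope): no segment meets the environment; /hozfudaodusade/ is unchanged.
Rule 3 (regressive voicing assimilation): /z/ precedes the voiceless obstruent /f/, so it devoices to [s] by assimilation. /hozfudaodusade/ → hosfudaodusade.
Rule 4 (intervocalic spirantization): /d/ is a stop between vowels /u/ and /a/, so it spirantizes to the fricative [z]. /d/ is a stop between vowels /o/ and /u/, so it spirantizes to the fricative [z]. /d/ is a stop between vowels /a/ and /e/, so it spirantizes to the fricative [z]. /hosfudaodusade/ → hosfuzaozusaze.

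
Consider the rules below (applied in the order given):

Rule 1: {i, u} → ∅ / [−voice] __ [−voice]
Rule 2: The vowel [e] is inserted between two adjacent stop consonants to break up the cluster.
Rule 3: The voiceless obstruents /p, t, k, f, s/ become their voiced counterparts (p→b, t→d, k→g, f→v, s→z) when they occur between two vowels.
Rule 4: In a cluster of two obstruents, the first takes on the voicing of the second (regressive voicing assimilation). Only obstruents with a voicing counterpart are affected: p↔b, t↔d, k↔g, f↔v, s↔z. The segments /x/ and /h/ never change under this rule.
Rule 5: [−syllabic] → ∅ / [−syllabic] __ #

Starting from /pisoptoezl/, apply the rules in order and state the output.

Rule 1 (high vowel syncope): /i/ is a high vowel flanked by voiceless consonants /p/ and /s/, so it deletes. /pisoptoezl/ → psoptoezl.
Rule 2 (stop-cluster e-epenthesis): /p/ and /t/ form a stop–stop cluster, so [e] is inserted between them. /psoptoezl/ → psopetoezl.
Rule 3 (intervocalic voicing): /p/ is a voiceless obstruent between vowels /o/ and /e/, so it voices to [b]. /t/ is a voiceless obstruent between vowels /e/ and /o/, so it voices to [d]. /psopetoezl/ → psobedoezl.
Rule 4 (regressive voicing assimilation): no segment meets the environment; /psobedoezl/ is unchanged.
Rule 5 (final cluster simplification): /l/ is the second consonant of a word-final cluster /zl/, so it deletes. /psobedoezl/ → psobedoez.

psobedoez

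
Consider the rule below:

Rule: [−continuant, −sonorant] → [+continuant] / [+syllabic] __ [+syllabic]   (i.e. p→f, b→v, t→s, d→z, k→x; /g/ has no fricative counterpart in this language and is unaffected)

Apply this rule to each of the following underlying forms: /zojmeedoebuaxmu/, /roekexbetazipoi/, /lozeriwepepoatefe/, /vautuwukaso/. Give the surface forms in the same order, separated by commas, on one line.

zojmeezoevuaxmu, roexexbesazifoi, lozeriwefefoasefe, vausuwuxaso

/zojmeedoebuaxmu/: /d/ is a stop between vowels /e/ and /o/, so it spirantizes to the fricative [z]. /b/ is a stop between vowels /e/ and /u/, so it spirantizes to the fricative [v]. → [zojmeezoevuaxmu].
/roekexbetazipoi/: /k/ is a stop between vowels /e/ and /e/, so it spirantizes to the fricative [x]. /t/ is a stop between vowels /e/ and /a/, so it spirantizes to the fricative [s]. /p/ is a stop between vowels /i/ and /o/, so it spirantizes to the fricative [f]. → [roexexbesazifoi].
/lozeriwepepoatefe/: /p/ is a stop between vowels /e/ and /e/, so it spirantizes to the fricative [f]. /p/ is a stop between vowels /e/ and /o/, so it spirantizes to the fricative [f]. /t/ is a stop between vowels /a/ and /e/, so it spirantizes to the fricative [s]. → [lozeriwefefoasefe].
/vautuwukaso/: /t/ is a stop between vowels /u/ and /u/, so it spirantizes to the fricative [s]. /k/ is a stop between vowels /u/ and /a/, so it spirantizes to the fricative [x]. → [vausuwuxaso].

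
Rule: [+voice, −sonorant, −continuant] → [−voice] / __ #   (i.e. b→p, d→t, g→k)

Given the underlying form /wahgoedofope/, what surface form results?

wahgoedofope

No segment of /wahgoedofope/ meets the structural description of the rule, so the form surfaces unchanged.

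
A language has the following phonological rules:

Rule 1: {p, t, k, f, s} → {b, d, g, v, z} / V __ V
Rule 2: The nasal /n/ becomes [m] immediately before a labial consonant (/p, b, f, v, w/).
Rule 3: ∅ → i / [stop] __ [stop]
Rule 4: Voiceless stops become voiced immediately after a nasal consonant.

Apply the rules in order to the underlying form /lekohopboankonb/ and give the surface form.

legohopiboangomb

Rule 1 (intervocalic voicing): /k/ is a voiceless obstruent between vowels /e/ and /o/, so it voices to [g]. /lekohopboankonb/ → legohopboankonb.
Rule 2 (nasal place assimilation): /n/ precedes the labial consonant /b/, so it assimilates in place to [m]. /legohopboankonb/ → legohopboankomb.
Rule 3 (stop-cluster i-epenthesis): /p/ and /b/ form a stop–stop cluster, so [i] is inserted between them. /legohopboankomb/ → legohopiboankomb.
Rule 4 (post-nasal voicing): /k/ is a voiceless stop immediately after the nasal /n/, so it voices to [g]. /legohopiboankomb/ → legohopiboangomb.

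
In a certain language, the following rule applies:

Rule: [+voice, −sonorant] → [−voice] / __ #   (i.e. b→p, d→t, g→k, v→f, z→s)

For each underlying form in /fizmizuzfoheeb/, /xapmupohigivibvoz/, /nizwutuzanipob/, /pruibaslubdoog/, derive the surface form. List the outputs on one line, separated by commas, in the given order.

fizmizuzfoheep, xapmupohigivibvos, nizwutuzanipop, pruibaslubdook

/fizmizuzfoheeb/: /b/ is a voiced obstruent in word-final position, so it devoices to [p]. → [fizmizuzfoheep].
/xapmupohigivibvoz/: /z/ is a voiced obstruent in word-final position, so it devoices to [s]. → [xapmupohigivibvos].
/nizwutuzanipob/: /b/ is a voiced obstruent in word-final position, so it devoices to [p]. → [nizwutuzanipop].
/pruibaslubdoog/: /g/ is a voiced obstruent in word-final position, so it devoices to [k]. → [pruibaslubdook].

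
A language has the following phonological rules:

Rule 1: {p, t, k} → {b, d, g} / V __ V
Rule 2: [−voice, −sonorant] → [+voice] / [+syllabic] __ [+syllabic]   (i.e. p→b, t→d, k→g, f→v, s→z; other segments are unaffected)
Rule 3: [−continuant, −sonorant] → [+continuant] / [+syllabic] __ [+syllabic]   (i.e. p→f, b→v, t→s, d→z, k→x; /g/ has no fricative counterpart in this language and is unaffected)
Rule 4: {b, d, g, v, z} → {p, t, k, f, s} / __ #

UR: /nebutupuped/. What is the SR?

Rule 1 (intervocalic voicing): /t/ is a voiceless stop between vowels /u/ and /u/, so it voices to [d]. /p/ is a voiceless stop between vowels /u/ and /u/, so it voices to [b]. /p/ is a voiceless stop between vowels /u/ and /e/, so it voices to [b]. /nebutupuped/ → nebudububed.
Rule 2 (intervocalic voicing): no segment meets the environment; /nebudububed/ is unchanged.
Rule 3 (intervocalic spirantization): /b/ is a stop between vowels /e/ and /u/, so it spirantizes to the fricative [v]. /d/ is a stop between vowels /u/ and /u/, so it spirantizes to the fricative [z]. /b/ is a stop between vowels /u/ and /u/, so it spirantizes to the fricative [v]. /b/ is a stop between vowels /u/ and /e/, so it spirantizes to the fricative [v]. /nebudububed/ → nevuzuvuved.
Rule 4 (final devoicing): /d/ is a voiced obstruent in word-final position, so it devoices to [t]. /nevuzuvuved/ → nevuzuvuvet.

nevuzuvuvet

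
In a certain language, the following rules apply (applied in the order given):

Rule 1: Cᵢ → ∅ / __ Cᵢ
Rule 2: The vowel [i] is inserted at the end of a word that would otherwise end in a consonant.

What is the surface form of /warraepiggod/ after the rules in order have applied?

waraepigodi

Rule 1 (degemination): /rr/ is a geminate; the first /r/ deletes. /gg/ is a geminate; the first /g/ deletes. /warraepiggod/ → waraepigod.
Rule 2 (final i-epenthesis): the form ends in the consonant /d/, so [i] is inserted word-finally. /waraepigod/ → waraepigodi.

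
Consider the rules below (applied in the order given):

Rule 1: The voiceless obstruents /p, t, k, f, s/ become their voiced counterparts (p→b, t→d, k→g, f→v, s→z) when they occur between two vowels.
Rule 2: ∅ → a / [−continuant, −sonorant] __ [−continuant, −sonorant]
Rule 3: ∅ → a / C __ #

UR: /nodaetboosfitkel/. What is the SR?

nodaetaboosfitakela

Rule 1 (intervocalic voicing): no segment meets the environment; /nodaetboosfitkel/ is unchanged.
Rule 2 (stop-cluster a-epenthesis): /t/ and /b/ form a stop–stop cluster, so [a] is inserted between them. /t/ and /k/ form a stop–stop cluster, so [a] is inserted between them. /nodaetboosfitkel/ → nodaetaboosfitakel.
Rule 3 (final a-epenthesis): the form ends in the consonant /l/, so [a] is inserted word-finally. /nodaetaboosfitakel/ → nodaetaboosfitakela.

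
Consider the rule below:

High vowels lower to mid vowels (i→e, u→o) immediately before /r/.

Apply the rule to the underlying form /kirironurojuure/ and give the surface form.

kereronorojuore

/i/ is a high vowel immediately before /r/, so it lowers to [e].
/i/ is a high vowel immediately before /r/, so it lowers to [e].
/u/ is a high vowel immediately before /r/, so it lowers to [o].
/u/ is a high vowel immediately before /r/, so it lowers to [o].
The other instance of /u/ does not occur in the required environment and remains unchanged.
Surface form: [kereronorojuore].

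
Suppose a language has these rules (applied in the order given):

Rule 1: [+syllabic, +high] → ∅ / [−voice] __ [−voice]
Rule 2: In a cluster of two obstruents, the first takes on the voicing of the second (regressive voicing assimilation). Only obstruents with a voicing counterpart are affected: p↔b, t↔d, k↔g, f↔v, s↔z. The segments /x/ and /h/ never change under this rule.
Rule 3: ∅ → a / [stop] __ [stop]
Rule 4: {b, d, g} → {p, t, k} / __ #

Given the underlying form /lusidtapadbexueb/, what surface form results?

lusitatapadabexuep

Rule 1 (high vowel syncope): no segment meets the environment; /lusidtapadbexueb/ is unchanged.
Rule 2 (regressive voicing assimilation): /d/ precedes the voiceless obstruent /t/, so it devoices to [t] by assimilation. /lusidtapadbexueb/ → lusittapadbexueb.
Rule 3 (stop-cluster a-epenthesis): /t/ and /t/ form a stop–stop cluster, so [a] is inserted between them. /d/ and /b/ form a stop–stop cluster, so [a] is inserted between them. /lusittapadbexueb/ → lusitatapadabexueb.
Rule 4 (final devoicing): /b/ is a voiced stop in word-final position, so it devoices to [p]. /lusitatapadabexueb/ → lusitatapadabexuep.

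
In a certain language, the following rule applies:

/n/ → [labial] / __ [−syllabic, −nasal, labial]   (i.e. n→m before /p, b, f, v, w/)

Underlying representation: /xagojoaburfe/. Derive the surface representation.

No segment of /xagojoaburfe/ meets the structural description of the rule, so the form surfaces unchanged.

xagojoaburfe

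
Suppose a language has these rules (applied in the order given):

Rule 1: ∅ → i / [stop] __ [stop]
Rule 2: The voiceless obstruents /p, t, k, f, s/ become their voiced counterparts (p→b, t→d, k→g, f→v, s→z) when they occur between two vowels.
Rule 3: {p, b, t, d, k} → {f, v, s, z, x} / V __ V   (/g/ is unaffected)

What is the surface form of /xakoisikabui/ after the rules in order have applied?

xagoizigavui

Rule 1 (stop-cluster i-epenthesis): no segment meets the environment; /xakoisikabui/ is unchanged.
Rule 2 (intervocalic voicing): /k/ is a voiceless obstruent between vowels /a/ and /o/, so it voices to [g]. /s/ is a voiceless obstruent between vowels /i/ and /i/, so it voices to [z]. /k/ is a voiceless obstruent between vowels /i/ and /a/, so it voices to [g]. /xakoisikabui/ → xagoizigabui.
Rule 3 (intervocalic spirantization): /b/ is a stop between vowels /a/ and /u/, so it spirantizes to the fricative [v]. /xagoizigabui/ → xagoizigavui.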